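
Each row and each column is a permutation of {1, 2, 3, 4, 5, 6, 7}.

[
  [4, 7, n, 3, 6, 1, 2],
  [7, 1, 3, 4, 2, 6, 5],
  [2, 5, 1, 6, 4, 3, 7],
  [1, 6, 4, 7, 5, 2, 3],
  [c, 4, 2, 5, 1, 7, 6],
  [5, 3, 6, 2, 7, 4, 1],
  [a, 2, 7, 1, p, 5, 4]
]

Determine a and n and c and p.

a = 6, n = 5, c = 3, p = 3

Cell (1,3): row 1 already has {1, 2, 3, 4, 6, 7} → 5.
For row 5, column 1: row 5 already has {1, 2, 4, 5, 6, 7}; that leaves 3.
Cell (7,5): column 5 already has {1, 2, 4, 5, 6, 7} → 3.
At (row 7, col 1): row 7 already has {1, 2, 3, 4, 5, 7}, so the value is 6.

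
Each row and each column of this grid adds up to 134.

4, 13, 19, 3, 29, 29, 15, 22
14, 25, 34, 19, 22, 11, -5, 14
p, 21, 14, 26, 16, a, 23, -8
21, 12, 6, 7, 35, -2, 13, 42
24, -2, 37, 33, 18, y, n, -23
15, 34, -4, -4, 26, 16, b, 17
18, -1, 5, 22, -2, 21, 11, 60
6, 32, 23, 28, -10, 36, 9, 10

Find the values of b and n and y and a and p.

Column 1: 4 + 14 + 21 + 24 + 15 + 18 + 6 = 102, so its missing entry is 134 − 102 = 32.
Row 6: 15 + 34 − 4 − 4 + 26 + 16 + 17 = 100, so its missing entry is 134 − 100 = 34.
Column 7: 15 − 5 + 23 + 13 + 34 + 11 + 9 = 100, so its missing entry is 134 − 100 = 34.
Row 5: 24 − 2 + 37 + 33 + 18 + 34 − 23 = 121, so its missing entry is 134 − 121 = 13.
Row 3: 32 + 21 + 14 + 26 + 16 + 23 − 8 = 124, so its missing entry is 134 − 124 = 10.

b = 34, n = 34, y = 13, a = 10, p = 32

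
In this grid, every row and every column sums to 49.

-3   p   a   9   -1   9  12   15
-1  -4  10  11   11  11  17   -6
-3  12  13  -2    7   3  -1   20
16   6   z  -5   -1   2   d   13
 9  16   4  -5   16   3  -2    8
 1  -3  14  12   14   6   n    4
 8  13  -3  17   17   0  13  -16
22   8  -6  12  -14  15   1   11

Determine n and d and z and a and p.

n = 1, d = 8, z = 10, a = 7, p = 1

The known cells in column 2 total 48, leaving 49 − 48 = 1 for the blank.
The known cells in row 1 total 42, leaving 49 − 42 = 7 for the blank.
The known cells in row 6 total 48, leaving 49 − 48 = 1 for the blank.
The known cells in column 7 total 41, leaving 49 − 41 = 8 for the blank.
The known cells in row 4 total 39, leaving 49 − 39 = 10 for the blank.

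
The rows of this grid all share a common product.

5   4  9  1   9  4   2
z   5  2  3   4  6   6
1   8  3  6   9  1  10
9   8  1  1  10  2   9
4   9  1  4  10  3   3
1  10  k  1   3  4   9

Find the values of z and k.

Rows 3 and 4 each multiply to 12960, so every row has product 12960.
Row 2: 5×2×3×4×6×6 = 4320, so the missing entry is 12960 ÷ 4320 = 3.
Row 6: 1×10×1×3×4×9 = 1080, so the missing entry is 12960 ÷ 1080 = 12.

z = 3, k = 12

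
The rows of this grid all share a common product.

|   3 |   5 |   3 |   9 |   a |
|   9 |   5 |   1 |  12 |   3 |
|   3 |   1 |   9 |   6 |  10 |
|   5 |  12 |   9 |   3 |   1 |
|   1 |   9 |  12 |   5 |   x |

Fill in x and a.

Rows 2 and 3 each multiply to 1620, so every row has product 1620.
Row 5: 1×9×12×5 = 540, so the missing entry is 1620 ÷ 540 = 3.
Row 1: 3×5×3×9 = 405, so the missing entry is 1620 ÷ 405 = 4.

x = 3, a = 4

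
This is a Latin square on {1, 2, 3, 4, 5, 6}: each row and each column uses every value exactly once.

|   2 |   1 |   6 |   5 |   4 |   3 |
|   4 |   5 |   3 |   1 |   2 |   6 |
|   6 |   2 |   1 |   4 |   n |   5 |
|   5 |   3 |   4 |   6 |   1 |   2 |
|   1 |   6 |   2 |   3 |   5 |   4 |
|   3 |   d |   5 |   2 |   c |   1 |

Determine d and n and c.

d = 4, n = 3, c = 6

For row 3, column 5: row 3 already has {1, 2, 4, 5, 6}; that leaves 3.
For row 6, column 5: column 5 already has {1, 2, 3, 4, 5}; that leaves 6.
Cell (6,2): row 6 already has {1, 2, 3, 5, 6} → 4.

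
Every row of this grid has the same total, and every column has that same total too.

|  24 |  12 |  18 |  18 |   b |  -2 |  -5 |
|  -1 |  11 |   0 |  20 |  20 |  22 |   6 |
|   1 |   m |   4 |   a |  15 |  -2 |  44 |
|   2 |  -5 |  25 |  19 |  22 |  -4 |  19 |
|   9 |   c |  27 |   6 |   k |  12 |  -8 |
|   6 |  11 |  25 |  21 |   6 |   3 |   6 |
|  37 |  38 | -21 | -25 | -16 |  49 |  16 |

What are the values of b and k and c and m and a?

b = 13, k = 18, c = 14, m = -3, a = 19

Rows 2 and 4 both sum to 78, so that's the common total.
The known cells in row 1 total 65, leaving 78 − 65 = 13 for the blank.
The known cells in column 5 total 60, leaving 78 − 60 = 18 for the blank.
The known cells in column 4 total 59, leaving 78 − 59 = 19 for the blank.
The known cells in row 3 total 81, leaving 78 − 81 = -3 for the blank.
The known cells in row 5 total 64, leaving 78 − 64 = 14 for the blank.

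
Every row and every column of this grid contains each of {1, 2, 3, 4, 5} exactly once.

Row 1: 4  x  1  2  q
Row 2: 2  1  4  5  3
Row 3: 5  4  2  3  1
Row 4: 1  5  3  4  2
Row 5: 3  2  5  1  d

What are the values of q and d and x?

q = 5, d = 4, x = 3

At (row 5, col 5): row 5 already has {1, 2, 3, 5}, so the value is 4.
Cell (1,5): column 5 already has {1, 2, 3, 4} → 5.
At (row 1, col 2): row 1 already has {1, 2, 4, 5}, so the value is 3.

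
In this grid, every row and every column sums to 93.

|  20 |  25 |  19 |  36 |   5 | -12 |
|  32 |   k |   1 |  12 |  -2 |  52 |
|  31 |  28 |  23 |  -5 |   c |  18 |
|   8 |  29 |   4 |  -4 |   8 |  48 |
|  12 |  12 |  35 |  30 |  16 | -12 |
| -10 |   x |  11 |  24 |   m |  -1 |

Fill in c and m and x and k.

Row 2: 32 + 1 + 12 − 2 + 52 = 95, so its missing entry is 93 − 95 = -2.
Row 3: 31 + 28 + 23 − 5 + 18 = 95, so its missing entry is 93 − 95 = -2.
Column 5: 5 − 2 − 2 + 8 + 16 = 25, so its missing entry is 93 − 25 = 68.
Row 6: -10 + 11 + 24 + 68 − 1 = 92, so its missing entry is 93 − 92 = 1.

c = -2, m = 68, x = 1, k = -2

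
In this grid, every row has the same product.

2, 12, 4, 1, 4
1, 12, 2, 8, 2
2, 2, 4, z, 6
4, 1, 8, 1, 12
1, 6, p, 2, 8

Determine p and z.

p = 4, z = 4

Rows 1 and 4 each multiply to 384, so every row has product 384.
Row 5: 1×6×2×8 = 96, so the missing entry is 384 ÷ 96 = 4.
Row 3: 2×2×4×6 = 96, so the missing entry is 384 ÷ 96 = 4.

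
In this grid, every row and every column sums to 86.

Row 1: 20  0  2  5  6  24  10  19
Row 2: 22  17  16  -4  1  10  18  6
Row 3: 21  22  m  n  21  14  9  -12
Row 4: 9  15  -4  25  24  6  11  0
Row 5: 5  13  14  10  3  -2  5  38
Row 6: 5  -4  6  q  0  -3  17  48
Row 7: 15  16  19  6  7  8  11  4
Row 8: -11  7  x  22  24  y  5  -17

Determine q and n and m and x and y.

q = 17, n = 5, m = 6, x = 27, y = 29

Row 6: 5 − 4 + 6 + 0 − 3 + 17 + 48 = 69, so its missing entry is 86 − 69 = 17.
Column 4: 5 − 4 + 25 + 10 + 17 + 6 + 22 = 81, so its missing entry is 86 − 81 = 5.
Row 3: 21 + 22 + 5 + 21 + 14 + 9 − 12 = 80, so its missing entry is 86 − 80 = 6.
Column 3: 2 + 16 + 6 − 4 + 14 + 6 + 19 = 59, so its missing entry is 86 − 59 = 27.
Row 8: -11 + 7 + 27 + 22 + 24 + 5 − 17 = 57, so its missing entry is 86 − 57 = 29.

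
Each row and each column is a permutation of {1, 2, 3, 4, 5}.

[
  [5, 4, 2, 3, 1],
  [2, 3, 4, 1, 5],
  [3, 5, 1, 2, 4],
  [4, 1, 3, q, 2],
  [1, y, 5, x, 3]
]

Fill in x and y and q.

For row 4, column 4: row 4 already has {1, 2, 3, 4}; that leaves 5.
At (row 5, col 2): column 2 already has {1, 3, 4, 5}, so the value is 2.
At (row 5, col 4): row 5 already has {1, 2, 3, 5}, so the value is 4.

x = 4, y = 2, q = 5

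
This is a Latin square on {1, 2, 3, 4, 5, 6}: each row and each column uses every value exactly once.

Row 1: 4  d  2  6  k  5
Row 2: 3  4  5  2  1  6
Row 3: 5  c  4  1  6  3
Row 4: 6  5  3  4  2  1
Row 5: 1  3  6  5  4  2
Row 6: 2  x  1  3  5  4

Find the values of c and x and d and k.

Cell (6,2): row 6 already has {1, 2, 3, 4, 5} → 6.
For row 1, column 5: column 5 already has {1, 2, 4, 5, 6}; that leaves 3.
Cell (1,2): row 1 already has {2, 3, 4, 5, 6} → 1.
Cell (3,2): row 3 already has {1, 3, 4, 5, 6} → 2.

c = 2, x = 6, d = 1, k = 3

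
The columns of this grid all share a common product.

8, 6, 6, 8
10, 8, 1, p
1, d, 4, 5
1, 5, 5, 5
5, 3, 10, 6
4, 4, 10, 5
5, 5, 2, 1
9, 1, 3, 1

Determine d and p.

d = 5, p = 12

Columns 1 and 3 each multiply to 72000, so every column has product 72000.
Column 2: 6×8×5×3×4×5×1 = 14400, so the missing entry is 72000 ÷ 14400 = 5.
Column 4: 8×5×5×6×5×1×1 = 6000, so the missing entry is 72000 ÷ 6000 = 12.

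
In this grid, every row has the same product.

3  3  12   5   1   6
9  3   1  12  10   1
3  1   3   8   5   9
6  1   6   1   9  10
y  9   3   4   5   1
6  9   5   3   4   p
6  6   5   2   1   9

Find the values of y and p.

y = 6, p = 1

Rows 1 and 4 each multiply to 3240, so every row has product 3240.
Row 5: 9×3×4×5×1 = 540, so the missing entry is 3240 ÷ 540 = 6.
Row 6: 6×9×5×3×4 = 3240, so the missing entry is 3240 ÷ 3240 = 1.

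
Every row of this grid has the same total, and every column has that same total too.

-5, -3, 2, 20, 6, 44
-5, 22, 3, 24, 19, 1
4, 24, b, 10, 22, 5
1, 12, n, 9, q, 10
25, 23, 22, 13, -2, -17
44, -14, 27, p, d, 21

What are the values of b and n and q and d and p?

b = -1, n = 11, q = 21, d = -2, p = -12

Rows 1 and 2 both sum to 64, so that's the common total.
Row 3: 4 + 24 + 10 + 22 + 5 = 65, so its missing entry is 64 − 65 = -1.
Column 4: 20 + 24 + 10 + 9 + 13 = 76, so its missing entry is 64 − 76 = -12.
Row 6: 44 − 14 + 27 − 12 + 21 = 66, so its missing entry is 64 − 66 = -2.
Column 5: 6 + 19 + 22 − 2 − 2 = 43, so its missing entry is 64 − 43 = 21.
Row 4: 1 + 12 + 9 + 21 + 10 = 53, so its missing entry is 64 − 53 = 11.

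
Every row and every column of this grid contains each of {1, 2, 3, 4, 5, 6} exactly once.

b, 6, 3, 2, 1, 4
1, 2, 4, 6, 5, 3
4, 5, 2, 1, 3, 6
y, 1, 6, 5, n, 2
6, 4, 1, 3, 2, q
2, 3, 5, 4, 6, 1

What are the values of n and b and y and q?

At (row 1, col 1): row 1 already has {1, 2, 3, 4, 6}, so the value is 5.
For row 5, column 6: row 5 already has {1, 2, 3, 4, 6}; that leaves 5.
Cell (4,5): column 5 already has {1, 2, 3, 5, 6} → 4.
Cell (4,1): row 4 already has {1, 2, 4, 5, 6} → 3.

n = 4, b = 5, y = 3, q = 5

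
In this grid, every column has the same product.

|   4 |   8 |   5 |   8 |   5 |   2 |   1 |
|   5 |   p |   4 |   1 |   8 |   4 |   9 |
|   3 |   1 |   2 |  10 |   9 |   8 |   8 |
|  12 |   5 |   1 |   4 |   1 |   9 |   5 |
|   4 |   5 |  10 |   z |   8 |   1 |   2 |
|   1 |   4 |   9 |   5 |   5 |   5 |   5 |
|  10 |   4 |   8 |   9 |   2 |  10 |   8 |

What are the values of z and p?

Columns 3 and 7 each multiply to 28800, so every column has product 28800.
Column 4: 8×1×10×4×5×9 = 14400, so the missing entry is 28800 ÷ 14400 = 2.
Column 2: 8×1×5×5×4×4 = 3200, so the missing entry is 28800 ÷ 3200 = 9.

z = 2, p = 9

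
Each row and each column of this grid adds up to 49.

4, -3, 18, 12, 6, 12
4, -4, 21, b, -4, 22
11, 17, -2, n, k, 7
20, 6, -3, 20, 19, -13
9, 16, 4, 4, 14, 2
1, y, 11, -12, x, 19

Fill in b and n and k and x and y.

b = 10, n = 15, k = 1, x = 13, y = 17

Column 2 has -3 − 4 + 17 + 6 + 16 = 32; the blank must be 49 − 32 = 17.
Row 6 has 1 + 17 + 11 − 12 + 19 = 36; the blank must be 49 − 36 = 13.
Column 5 has 6 − 4 + 19 + 14 + 13 = 48; the blank must be 49 − 48 = 1.
Row 3 has 11 + 17 − 2 + 1 + 7 = 34; the blank must be 49 − 34 = 15.
Row 2 has 4 − 4 + 21 − 4 + 22 = 39; the blank must be 49 − 39 = 10.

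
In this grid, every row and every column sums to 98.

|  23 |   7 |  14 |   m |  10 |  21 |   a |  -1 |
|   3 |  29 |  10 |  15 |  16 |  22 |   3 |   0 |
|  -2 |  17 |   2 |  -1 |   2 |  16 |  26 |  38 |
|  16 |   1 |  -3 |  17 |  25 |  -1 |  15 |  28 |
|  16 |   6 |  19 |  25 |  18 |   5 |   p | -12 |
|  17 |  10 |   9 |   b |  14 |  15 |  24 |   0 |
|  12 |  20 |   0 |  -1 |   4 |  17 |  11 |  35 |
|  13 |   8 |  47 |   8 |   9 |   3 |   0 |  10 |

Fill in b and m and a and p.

The known cells in row 6 total 89, leaving 98 − 89 = 9 for the blank.
The known cells in column 4 total 72, leaving 98 − 72 = 26 for the blank.
The known cells in row 5 total 77, leaving 98 − 77 = 21 for the blank.
The known cells in row 1 total 100, leaving 98 − 100 = -2 for the blank.

b = 9, m = 26, a = -2, p = 21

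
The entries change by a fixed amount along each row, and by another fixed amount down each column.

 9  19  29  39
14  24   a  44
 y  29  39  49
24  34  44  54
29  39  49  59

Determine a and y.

a = 34, y = 19

Along each row the entries change by 10 per step; down each column they change by 5.
Row 2: from 14 at column 1, stepping by 10 to column 3 gives 34.
Row 3: from 29 at column 2, stepping by 10 to column 1 gives 19.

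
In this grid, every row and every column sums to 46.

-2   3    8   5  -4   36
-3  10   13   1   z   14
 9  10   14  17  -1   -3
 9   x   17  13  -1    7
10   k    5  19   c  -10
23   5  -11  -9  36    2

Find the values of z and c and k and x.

The known cells in row 4 total 45, leaving 46 − 45 = 1 for the blank.
The known cells in column 2 total 29, leaving 46 − 29 = 17 for the blank.
The known cells in row 5 total 41, leaving 46 − 41 = 5 for the blank.
The known cells in row 2 total 35, leaving 46 − 35 = 11 for the blank.

z = 11, c = 5, k = 17, x = 1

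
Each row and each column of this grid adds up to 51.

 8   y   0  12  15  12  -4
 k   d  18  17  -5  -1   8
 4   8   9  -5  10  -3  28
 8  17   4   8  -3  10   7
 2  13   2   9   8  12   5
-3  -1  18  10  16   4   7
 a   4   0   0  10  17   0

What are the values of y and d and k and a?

y = 8, d = 2, k = 12, a = 20

Row 1: 8 + 0 + 12 + 15 + 12 − 4 = 43, so its missing entry is 51 − 43 = 8.
Column 2: 8 + 8 + 17 + 13 − 1 + 4 = 49, so its missing entry is 51 − 49 = 2.
Row 2: 2 + 18 + 17 − 5 − 1 + 8 = 39, so its missing entry is 51 − 39 = 12.
Row 7: 4 + 0 + 0 + 10 + 17 + 0 = 31, so its missing entry is 51 − 31 = 20.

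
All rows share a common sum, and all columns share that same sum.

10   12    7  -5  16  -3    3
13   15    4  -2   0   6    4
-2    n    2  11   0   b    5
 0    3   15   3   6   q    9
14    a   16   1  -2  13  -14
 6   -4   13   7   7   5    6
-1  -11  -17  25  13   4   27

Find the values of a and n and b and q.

Rows 1 and 2 both sum to 40, so that's the common total.
Row 5: 14 + 16 + 1 − 2 + 13 − 14 = 28, so its missing entry is 40 − 28 = 12.
Column 2: 12 + 15 + 3 + 12 − 4 − 11 = 27, so its missing entry is 40 − 27 = 13.
Row 3: -2 + 13 + 2 + 11 + 0 + 5 = 29, so its missing entry is 40 − 29 = 11.
Row 4: 0 + 3 + 15 + 3 + 6 + 9 = 36, so its missing entry is 40 − 36 = 4.

a = 12, n = 13, b = 11, q = 4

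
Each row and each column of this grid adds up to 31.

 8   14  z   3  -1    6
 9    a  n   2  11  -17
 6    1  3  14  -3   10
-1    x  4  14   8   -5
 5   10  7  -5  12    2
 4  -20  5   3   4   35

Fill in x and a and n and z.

Row 4 has -1 + 4 + 14 + 8 − 5 = 20; the blank must be 31 − 20 = 11.
Column 2 has 14 + 1 + 11 + 10 − 20 = 16; the blank must be 31 − 16 = 15.
Row 2 has 9 + 15 + 2 + 11 − 17 = 20; the blank must be 31 − 20 = 11.
Row 1 has 8 + 14 + 3 − 1 + 6 = 30; the blank must be 31 − 30 = 1.

x = 11, a = 15, n = 11, z = 1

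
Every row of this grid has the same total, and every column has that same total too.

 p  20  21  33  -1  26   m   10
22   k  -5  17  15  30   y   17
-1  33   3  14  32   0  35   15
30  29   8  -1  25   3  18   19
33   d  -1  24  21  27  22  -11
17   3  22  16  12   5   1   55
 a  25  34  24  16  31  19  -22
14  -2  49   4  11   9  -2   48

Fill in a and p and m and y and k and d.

Rows 3 and 4 both sum to 131, so that's the common total.
Row 7 has 25 + 34 + 24 + 16 + 31 + 19 − 22 = 127; the blank must be 131 − 127 = 4.
Column 1 has 22 − 1 + 30 + 33 + 17 + 4 + 14 = 119; the blank must be 131 − 119 = 12.
Row 1 has 12 + 20 + 21 + 33 − 1 + 26 + 10 = 121; the blank must be 131 − 121 = 10.
Column 7 has 10 + 35 + 18 + 22 + 1 + 19 − 2 = 103; the blank must be 131 − 103 = 28.
Row 2 has 22 − 5 + 17 + 15 + 30 + 28 + 17 = 124; the blank must be 131 − 124 = 7.
Row 5 has 33 − 1 + 24 + 21 + 27 + 22 − 11 = 115; the blank must be 131 − 115 = 16.

a = 4, p = 12, m = 10, y = 28, k = 7, d = 16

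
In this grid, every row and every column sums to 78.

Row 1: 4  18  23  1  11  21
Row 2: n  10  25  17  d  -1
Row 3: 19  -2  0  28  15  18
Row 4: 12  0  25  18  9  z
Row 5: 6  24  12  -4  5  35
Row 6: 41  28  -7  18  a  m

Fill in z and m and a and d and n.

z = 14, m = -9, a = 7, d = 31, n = -4

Column 1: 4 + 19 + 12 + 6 + 41 = 82, so its missing entry is 78 − 82 = -4.
Row 2: -4 + 10 + 25 + 17 − 1 = 47, so its missing entry is 78 − 47 = 31.
Column 5: 11 + 31 + 15 + 9 + 5 = 71, so its missing entry is 78 − 71 = 7.
Row 6: 41 + 28 − 7 + 18 + 7 = 87, so its missing entry is 78 − 87 = -9.
Row 4: 12 + 0 + 25 + 18 + 9 = 64, so its missing entry is 78 − 64 = 14.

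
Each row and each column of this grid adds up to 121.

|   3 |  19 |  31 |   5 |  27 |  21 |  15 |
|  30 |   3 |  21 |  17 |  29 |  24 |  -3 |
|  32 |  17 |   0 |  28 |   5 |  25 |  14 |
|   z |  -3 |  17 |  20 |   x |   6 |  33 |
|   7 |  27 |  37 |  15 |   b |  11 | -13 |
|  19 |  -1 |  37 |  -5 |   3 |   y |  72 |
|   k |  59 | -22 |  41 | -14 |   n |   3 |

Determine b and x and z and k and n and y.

b = 37, x = 34, z = 14, k = 16, n = 38, y = -4

Row 5 has 7 + 27 + 37 + 15 + 11 − 13 = 84; the blank must be 121 − 84 = 37.
Row 6 has 19 − 1 + 37 − 5 + 3 + 72 = 125; the blank must be 121 − 125 = -4.
Column 5 has 27 + 29 + 5 + 37 + 3 − 14 = 87; the blank must be 121 − 87 = 34.
Column 6 has 21 + 24 + 25 + 6 + 11 − 4 = 83; the blank must be 121 − 83 = 38.
Row 4 has -3 + 17 + 20 + 34 + 6 + 33 = 107; the blank must be 121 − 107 = 14.
Row 7 has 59 − 22 + 41 − 14 + 38 + 3 = 105; the blank must be 121 − 105 = 16.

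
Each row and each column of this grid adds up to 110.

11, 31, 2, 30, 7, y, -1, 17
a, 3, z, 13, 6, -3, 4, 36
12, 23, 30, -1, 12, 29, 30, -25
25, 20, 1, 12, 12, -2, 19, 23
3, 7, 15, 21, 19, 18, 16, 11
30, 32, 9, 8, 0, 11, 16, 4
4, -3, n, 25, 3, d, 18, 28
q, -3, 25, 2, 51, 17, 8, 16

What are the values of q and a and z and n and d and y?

q = -6, a = 31, z = 20, n = 8, d = 27, y = 13

Row 8: -3 + 25 + 2 + 51 + 17 + 8 + 16 = 116, so its missing entry is 110 − 116 = -6.
Row 1: 11 + 31 + 2 + 30 + 7 − 1 + 17 = 97, so its missing entry is 110 − 97 = 13.
Column 6: 13 − 3 + 29 − 2 + 18 + 11 + 17 = 83, so its missing entry is 110 − 83 = 27.
Row 7: 4 − 3 + 25 + 3 + 27 + 18 + 28 = 102, so its missing entry is 110 − 102 = 8.
Column 3: 2 + 30 + 1 + 15 + 9 + 8 + 25 = 90, so its missing entry is 110 − 90 = 20.
Row 2: 3 + 20 + 13 + 6 − 3 + 4 + 36 = 79, so its missing entry is 110 − 79 = 31.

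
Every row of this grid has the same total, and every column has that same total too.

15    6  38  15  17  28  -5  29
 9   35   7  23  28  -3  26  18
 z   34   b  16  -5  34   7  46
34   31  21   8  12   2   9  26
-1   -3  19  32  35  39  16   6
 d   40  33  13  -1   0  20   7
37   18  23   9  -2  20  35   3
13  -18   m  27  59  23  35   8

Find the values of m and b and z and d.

m = -4, b = 6, z = 5, d = 31

Rows 1 and 2 both sum to 143, so that's the common total.
Row 6 has 40 + 33 + 13 − 1 + 0 + 20 + 7 = 112; the blank must be 143 − 112 = 31.
Column 1 has 15 + 9 + 34 − 1 + 31 + 37 + 13 = 138; the blank must be 143 − 138 = 5.
Row 8 has 13 − 18 + 27 + 59 + 23 + 35 + 8 = 147; the blank must be 143 − 147 = -4.
Row 3 has 5 + 34 + 16 − 5 + 34 + 7 + 46 = 137; the blank must be 143 − 137 = 6.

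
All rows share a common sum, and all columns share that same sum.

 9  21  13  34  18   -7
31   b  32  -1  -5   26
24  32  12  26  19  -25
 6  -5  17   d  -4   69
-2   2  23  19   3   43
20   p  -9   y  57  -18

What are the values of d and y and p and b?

Rows 1 and 3 both sum to 88, so that's the common total.
Row 2 has 31 + 32 − 1 − 5 + 26 = 83; the blank must be 88 − 83 = 5.
Row 4 has 6 − 5 + 17 − 4 + 69 = 83; the blank must be 88 − 83 = 5.
Column 4 has 34 − 1 + 26 + 5 + 19 = 83; the blank must be 88 − 83 = 5.
Row 6 has 20 − 9 + 5 + 57 − 18 = 55; the blank must be 88 − 55 = 33.

d = 5, y = 5, p = 33, b = 5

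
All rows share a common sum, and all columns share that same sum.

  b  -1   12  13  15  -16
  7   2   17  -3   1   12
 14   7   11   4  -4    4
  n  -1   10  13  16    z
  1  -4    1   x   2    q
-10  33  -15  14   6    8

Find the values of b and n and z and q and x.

Rows 2 and 3 both sum to 36, so that's the common total.
Column 4 has 13 − 3 + 4 + 13 + 14 = 41; the blank must be 36 − 41 = -5.
Row 1 has -1 + 12 + 13 + 15 − 16 = 23; the blank must be 36 − 23 = 13.
Column 1 has 13 + 7 + 14 + 1 − 10 = 25; the blank must be 36 − 25 = 11.
Row 5 has 1 − 4 + 1 − 5 + 2 = -5; the blank must be 36 − (-5) = 41.
Row 4 has 11 − 1 + 10 + 13 + 16 = 49; the blank must be 36 − 49 = -13.

b = 13, n = 11, z = -13, q = 41, x = -5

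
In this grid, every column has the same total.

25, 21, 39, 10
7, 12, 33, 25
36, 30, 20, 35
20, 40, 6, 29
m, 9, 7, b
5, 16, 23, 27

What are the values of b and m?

b = 2, m = 35

Columns 2 and 3 both add up to 128, so every column sums to 128.
Column 4: 10 + 25 + 35 + 29 + 27 = 126, so the missing entry is 128 − 126 = 2.
Column 1: 25 + 7 + 36 + 20 + 5 = 93, so the missing entry is 128 − 93 = 35.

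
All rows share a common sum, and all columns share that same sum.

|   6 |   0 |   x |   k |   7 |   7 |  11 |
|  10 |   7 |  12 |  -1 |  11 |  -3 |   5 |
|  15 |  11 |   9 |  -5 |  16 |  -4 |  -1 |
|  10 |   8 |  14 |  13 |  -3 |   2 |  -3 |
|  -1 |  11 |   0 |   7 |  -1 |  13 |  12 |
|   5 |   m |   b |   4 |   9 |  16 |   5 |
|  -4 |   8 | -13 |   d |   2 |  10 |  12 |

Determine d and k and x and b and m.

d = 26, k = -3, x = 13, b = 6, m = -4

Rows 2 and 3 both sum to 41, so that's the common total.
The known cells in column 2 total 45, leaving 41 − 45 = -4 for the blank.
The known cells in row 7 total 15, leaving 41 − 15 = 26 for the blank.
The known cells in column 4 total 44, leaving 41 − 44 = -3 for the blank.
The known cells in row 1 total 28, leaving 41 − 28 = 13 for the blank.
The known cells in row 6 total 35, leaving 41 − 35 = 6 for the blank.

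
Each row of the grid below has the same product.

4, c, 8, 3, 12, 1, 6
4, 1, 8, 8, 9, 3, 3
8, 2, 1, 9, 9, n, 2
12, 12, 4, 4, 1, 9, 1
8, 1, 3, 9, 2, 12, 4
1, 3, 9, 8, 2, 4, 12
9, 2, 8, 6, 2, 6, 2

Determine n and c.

Rows 6 and 7 each multiply to 20736, so every row has product 20736.
Row 3: 8×2×1×9×9×2 = 2592, so the missing entry is 20736 ÷ 2592 = 8.
Row 1: 4×8×3×12×1×6 = 6912, so the missing entry is 20736 ÷ 6912 = 3.

n = 8, c = 3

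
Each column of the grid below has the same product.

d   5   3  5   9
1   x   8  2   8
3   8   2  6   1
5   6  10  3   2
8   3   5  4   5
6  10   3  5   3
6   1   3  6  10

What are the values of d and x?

Columns 3 and 4 each multiply to 21600, so every column has product 21600.
Column 1: 1×3×5×8×6×6 = 4320, so the missing entry is 21600 ÷ 4320 = 5.
Column 2: 5×8×6×3×10×1 = 7200, so the missing entry is 21600 ÷ 7200 = 3.

d = 5, x = 3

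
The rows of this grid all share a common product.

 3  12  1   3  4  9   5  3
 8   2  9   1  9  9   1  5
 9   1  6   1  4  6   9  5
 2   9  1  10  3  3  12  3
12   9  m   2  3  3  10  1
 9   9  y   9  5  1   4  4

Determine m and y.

m = 3, y = 1

Rows 1 and 3 each multiply to 58320, so every row has product 58320.
Row 5: 12×9×2×3×3×10×1 = 19440, so the missing entry is 58320 ÷ 19440 = 3.
Row 6: 9×9×9×5×1×4×4 = 58320, so the missing entry is 58320 ÷ 58320 = 1.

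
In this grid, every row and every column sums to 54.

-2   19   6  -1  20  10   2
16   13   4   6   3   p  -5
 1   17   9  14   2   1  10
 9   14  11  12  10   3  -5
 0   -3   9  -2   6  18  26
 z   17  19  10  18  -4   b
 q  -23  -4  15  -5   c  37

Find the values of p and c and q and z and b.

Row 2 has 16 + 13 + 4 + 6 + 3 − 5 = 37; the blank must be 54 − 37 = 17.
Column 6 has 10 + 17 + 1 + 3 + 18 − 4 = 45; the blank must be 54 − 45 = 9.
Column 7 has 2 − 5 + 10 − 5 + 26 + 37 = 65; the blank must be 54 − 65 = -11.
Row 6 has 17 + 19 + 10 + 18 − 4 − 11 = 49; the blank must be 54 − 49 = 5.
Row 7 has -23 − 4 + 15 − 5 + 9 + 37 = 29; the blank must be 54 − 29 = 25.

p = 17, c = 9, q = 25, z = 5, b = -11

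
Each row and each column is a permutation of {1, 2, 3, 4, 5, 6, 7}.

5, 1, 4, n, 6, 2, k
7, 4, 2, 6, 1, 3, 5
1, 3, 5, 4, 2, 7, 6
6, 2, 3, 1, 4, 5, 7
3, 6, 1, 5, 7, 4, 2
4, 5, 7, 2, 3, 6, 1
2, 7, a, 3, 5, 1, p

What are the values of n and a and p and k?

n = 7, a = 6, p = 4, k = 3

For row 7, column 3: column 3 already has {1, 2, 3, 4, 5, 7}; that leaves 6.
Cell (7,7): row 7 already has {1, 2, 3, 5, 6, 7} → 4.
For row 1, column 4: column 4 already has {1, 2, 3, 4, 5, 6}; that leaves 7.
Cell (1,7): row 1 already has {1, 2, 4, 5, 6, 7} → 3.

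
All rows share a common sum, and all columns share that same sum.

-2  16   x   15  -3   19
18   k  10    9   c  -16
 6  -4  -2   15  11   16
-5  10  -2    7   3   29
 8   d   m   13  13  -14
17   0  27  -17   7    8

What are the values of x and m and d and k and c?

x = -3, m = 12, d = 10, k = 10, c = 11

Rows 3 and 4 both sum to 42, so that's the common total.
The known cells in column 5 total 31, leaving 42 − 31 = 11 for the blank.
The known cells in row 2 total 32, leaving 42 − 32 = 10 for the blank.
The known cells in row 1 total 45, leaving 42 − 45 = -3 for the blank.
The known cells in column 3 total 30, leaving 42 − 30 = 12 for the blank.
The known cells in row 5 total 32, leaving 42 − 32 = 10 for the blank.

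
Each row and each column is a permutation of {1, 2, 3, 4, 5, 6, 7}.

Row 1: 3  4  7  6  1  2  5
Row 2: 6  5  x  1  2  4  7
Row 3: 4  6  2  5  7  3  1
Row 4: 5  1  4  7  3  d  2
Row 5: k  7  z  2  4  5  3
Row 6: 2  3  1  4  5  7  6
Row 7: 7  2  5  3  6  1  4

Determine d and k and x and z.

At (row 5, col 1): column 1 already has {2, 3, 4, 5, 6, 7}, so the value is 1.
Cell (2,3): row 2 already has {1, 2, 4, 5, 6, 7} → 3.
At (row 4, col 6): row 4 already has {1, 2, 3, 4, 5, 7}, so the value is 6.
At (row 5, col 3): row 5 already has {1, 2, 3, 4, 5, 7}, so the value is 6.

d = 6, k = 1, x = 3, z = 6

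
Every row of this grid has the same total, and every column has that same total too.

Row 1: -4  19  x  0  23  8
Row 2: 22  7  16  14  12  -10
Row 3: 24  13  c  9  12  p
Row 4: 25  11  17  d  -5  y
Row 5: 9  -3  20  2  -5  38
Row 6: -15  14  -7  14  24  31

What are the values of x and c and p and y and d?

Rows 2 and 5 both sum to 61, so that's the common total.
The known cells in row 1 total 46, leaving 61 − 46 = 15 for the blank.
The known cells in column 4 total 39, leaving 61 − 39 = 22 for the blank.
The known cells in column 3 total 61, leaving 61 − 61 = 0 for the blank.
The known cells in row 3 total 58, leaving 61 − 58 = 3 for the blank.
The known cells in row 4 total 70, leaving 61 − 70 = -9 for the blank.

x = 15, c = 0, p = 3, y = -9, d = 22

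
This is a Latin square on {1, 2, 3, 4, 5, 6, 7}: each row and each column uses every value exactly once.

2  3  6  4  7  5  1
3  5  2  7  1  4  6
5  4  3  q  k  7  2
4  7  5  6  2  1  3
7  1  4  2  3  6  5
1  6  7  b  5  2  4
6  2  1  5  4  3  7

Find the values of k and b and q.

At (row 6, col 4): row 6 already has {1, 2, 4, 5, 6, 7}, so the value is 3.
Cell (3,5): column 5 already has {1, 2, 3, 4, 5, 7} → 6.
At (row 3, col 4): row 3 already has {2, 3, 4, 5, 6, 7}, so the value is 1.

k = 6, b = 3, q = 1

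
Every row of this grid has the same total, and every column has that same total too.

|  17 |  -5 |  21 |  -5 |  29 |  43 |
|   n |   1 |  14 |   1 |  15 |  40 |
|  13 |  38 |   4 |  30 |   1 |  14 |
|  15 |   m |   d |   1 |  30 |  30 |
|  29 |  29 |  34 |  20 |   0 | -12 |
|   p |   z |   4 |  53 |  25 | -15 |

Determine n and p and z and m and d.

Rows 1 and 3 both sum to 100, so that's the common total.
The known cells in row 2 total 71, leaving 100 − 71 = 29 for the blank.
The known cells in column 1 total 103, leaving 100 − 103 = -3 for the blank.
The known cells in row 6 total 64, leaving 100 − 64 = 36 for the blank.
The known cells in column 2 total 99, leaving 100 − 99 = 1 for the blank.
The known cells in row 4 total 77, leaving 100 − 77 = 23 for the blank.

n = 29, p = -3, z = 36, m = 1, d = 23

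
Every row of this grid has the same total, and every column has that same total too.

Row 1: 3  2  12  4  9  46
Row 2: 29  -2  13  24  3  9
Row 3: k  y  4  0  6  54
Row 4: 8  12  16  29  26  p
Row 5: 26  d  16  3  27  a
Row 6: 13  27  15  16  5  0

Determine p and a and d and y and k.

p = -15, a = -18, d = 22, y = 15, k = -3

Rows 1 and 2 both sum to 76, so that's the common total.
Column 1 has 3 + 29 + 8 + 26 + 13 = 79; the blank must be 76 − 79 = -3.
Row 3 has -3 + 4 + 0 + 6 + 54 = 61; the blank must be 76 − 61 = 15.
Column 2 has 2 − 2 + 15 + 12 + 27 = 54; the blank must be 76 − 54 = 22.
Row 5 has 26 + 22 + 16 + 3 + 27 = 94; the blank must be 76 − 94 = -18.
Row 4 has 8 + 12 + 16 + 29 + 26 = 91; the blank must be 76 − 91 = -15.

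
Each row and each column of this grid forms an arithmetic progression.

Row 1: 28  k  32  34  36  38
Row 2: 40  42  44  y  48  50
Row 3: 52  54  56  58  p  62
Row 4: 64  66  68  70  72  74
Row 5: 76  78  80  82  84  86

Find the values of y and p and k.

Along each row the entries change by 2 per step; down each column they change by 12.
Row 2: from 40 at column 1, stepping by 2 to column 4 gives 46.
Row 3: from 52 at column 1, stepping by 2 to column 5 gives 60.
Row 1: from 28 at column 1, stepping by 2 to column 2 gives 30.

y = 46, p = 60, k = 30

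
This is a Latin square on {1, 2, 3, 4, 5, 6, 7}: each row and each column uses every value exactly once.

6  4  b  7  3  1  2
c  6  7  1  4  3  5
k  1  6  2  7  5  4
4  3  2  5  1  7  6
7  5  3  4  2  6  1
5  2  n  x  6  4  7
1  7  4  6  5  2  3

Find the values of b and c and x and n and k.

b = 5, c = 2, x = 3, n = 1, k = 3

For row 3, column 1: row 3 already has {1, 2, 4, 5, 6, 7}; that leaves 3.
Cell (2,1): row 2 already has {1, 3, 4, 5, 6, 7} → 2.
For row 1, column 3: row 1 already has {1, 2, 3, 4, 6, 7}; that leaves 5.
At (row 6, col 4): column 4 already has {1, 2, 4, 5, 6, 7}, so the value is 3.
For row 6, column 3: row 6 already has {2, 3, 4, 5, 6, 7}; that leaves 1.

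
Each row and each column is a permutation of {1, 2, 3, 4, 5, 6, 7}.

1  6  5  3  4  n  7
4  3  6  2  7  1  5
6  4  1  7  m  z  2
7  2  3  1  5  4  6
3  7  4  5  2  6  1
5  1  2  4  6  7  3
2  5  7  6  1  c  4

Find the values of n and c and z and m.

n = 2, c = 3, z = 5, m = 3

Cell (3,5): column 5 already has {1, 2, 4, 5, 6, 7} → 3.
For row 3, column 6: row 3 already has {1, 2, 3, 4, 6, 7}; that leaves 5.
Cell (7,6): row 7 already has {1, 2, 4, 5, 6, 7} → 3.
Cell (1,6): row 1 already has {1, 3, 4, 5, 6, 7} → 2.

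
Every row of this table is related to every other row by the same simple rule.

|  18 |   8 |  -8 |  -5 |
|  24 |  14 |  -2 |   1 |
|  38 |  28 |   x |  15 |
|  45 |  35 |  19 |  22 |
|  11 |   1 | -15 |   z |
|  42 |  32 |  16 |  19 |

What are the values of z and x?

The difference between any two rows is the same in every column — this is an addition table with the headers hidden.
Row 5 minus row 1 is 1 − 8 = -7, so its entry in column 4 is -5 + (-7) = -12.
Row 3 minus row 1 is 28 − 8 = 20, so its entry in column 3 is -8 + 20 = 12.

z = -12, x = 12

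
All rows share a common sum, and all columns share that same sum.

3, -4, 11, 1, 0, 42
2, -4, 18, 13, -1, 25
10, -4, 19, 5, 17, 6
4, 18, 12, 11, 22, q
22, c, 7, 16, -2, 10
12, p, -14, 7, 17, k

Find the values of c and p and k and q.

Rows 1 and 2 both sum to 53, so that's the common total.
The known cells in row 5 total 53, leaving 53 − 53 = 0 for the blank.
The known cells in column 2 total 6, leaving 53 − 6 = 47 for the blank.
The known cells in row 6 total 69, leaving 53 − 69 = -16 for the blank.
The known cells in row 4 total 67, leaving 53 − 67 = -14 for the blank.

c = 0, p = 47, k = -16, q = -14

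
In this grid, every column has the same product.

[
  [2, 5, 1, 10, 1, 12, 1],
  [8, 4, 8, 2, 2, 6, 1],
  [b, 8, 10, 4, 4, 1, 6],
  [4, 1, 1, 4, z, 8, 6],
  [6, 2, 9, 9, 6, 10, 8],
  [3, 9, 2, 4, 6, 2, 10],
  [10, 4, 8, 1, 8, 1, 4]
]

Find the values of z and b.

Columns 2 and 3 each multiply to 11520, so every column has product 11520.
Column 5: 1×2×4×6×6×8 = 2304, so the missing entry is 11520 ÷ 2304 = 5.
Column 1: 2×8×4×6×3×10 = 11520, so the missing entry is 11520 ÷ 11520 = 1.

z = 5, b = 1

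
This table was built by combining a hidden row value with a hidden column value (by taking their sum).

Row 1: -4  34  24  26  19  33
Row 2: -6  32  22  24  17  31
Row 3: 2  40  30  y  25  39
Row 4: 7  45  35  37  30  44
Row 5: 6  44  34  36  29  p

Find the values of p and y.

p = 43, y = 32

The difference between any two rows is the same in every column — this is an addition table with the headers hidden.
Row 5 minus row 1 is 6 − (-4) = 10, so its entry in column 6 is 33 + 10 = 43.
Row 3 minus row 1 is 2 − (-4) = 6, so its entry in column 4 is 26 + 6 = 32.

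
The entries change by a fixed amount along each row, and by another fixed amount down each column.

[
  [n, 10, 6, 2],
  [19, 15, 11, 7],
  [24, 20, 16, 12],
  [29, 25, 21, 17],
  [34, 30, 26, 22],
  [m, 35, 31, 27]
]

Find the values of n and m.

Along each row the entries change by -4 per step; down each column they change by 5.
Row 1: from 10 at column 2, stepping by -4 to column 1 gives 14.
Row 6: from 35 at column 2, stepping by -4 to column 1 gives 39.

n = 14, m = 39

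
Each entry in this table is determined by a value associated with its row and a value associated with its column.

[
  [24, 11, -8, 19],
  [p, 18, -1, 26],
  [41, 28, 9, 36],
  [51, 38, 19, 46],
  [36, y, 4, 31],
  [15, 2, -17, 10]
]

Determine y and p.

y = 23, p = 31

The difference between any two rows is the same in every column — this is an addition table with the headers hidden.
Row 5 minus row 1 is 4 − (-8) = 12, so its entry in column 2 is 11 + 12 = 23.
Row 2 minus row 1 is -1 − (-8) = 7, so its entry in column 1 is 24 + 7 = 31.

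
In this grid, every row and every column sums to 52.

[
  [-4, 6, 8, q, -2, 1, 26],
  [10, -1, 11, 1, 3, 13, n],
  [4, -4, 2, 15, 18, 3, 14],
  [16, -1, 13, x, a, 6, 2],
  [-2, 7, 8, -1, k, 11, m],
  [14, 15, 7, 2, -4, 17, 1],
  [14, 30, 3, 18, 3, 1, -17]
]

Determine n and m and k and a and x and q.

n = 15, m = 11, k = 18, a = 16, x = 0, q = 17

Row 1 has -4 + 6 + 8 − 2 + 1 + 26 = 35; the blank must be 52 − 35 = 17.
Column 4 has 17 + 1 + 15 − 1 + 2 + 18 = 52; the blank must be 52 − 52 = 0.
Row 4 has 16 − 1 + 13 + 0 + 6 + 2 = 36; the blank must be 52 − 36 = 16.
Column 5 has -2 + 3 + 18 + 16 − 4 + 3 = 34; the blank must be 52 − 34 = 18.
Row 5 has -2 + 7 + 8 − 1 + 18 + 11 = 41; the blank must be 52 − 41 = 11.
Row 2 has 10 − 1 + 11 + 1 + 3 + 13 = 37; the blank must be 52 − 37 = 15.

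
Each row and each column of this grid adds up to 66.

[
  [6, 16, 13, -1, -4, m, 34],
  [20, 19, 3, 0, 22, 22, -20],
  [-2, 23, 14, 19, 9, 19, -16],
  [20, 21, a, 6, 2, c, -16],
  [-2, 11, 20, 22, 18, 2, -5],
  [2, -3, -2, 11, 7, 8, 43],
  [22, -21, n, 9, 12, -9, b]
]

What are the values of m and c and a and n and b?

The known cells in row 1 total 64, leaving 66 − 64 = 2 for the blank.
The known cells in column 7 total 20, leaving 66 − 20 = 46 for the blank.
The known cells in row 7 total 59, leaving 66 − 59 = 7 for the blank.
The known cells in column 3 total 55, leaving 66 − 55 = 11 for the blank.
The known cells in row 4 total 44, leaving 66 − 44 = 22 for the blank.

m = 2, c = 22, a = 11, n = 7, b = 46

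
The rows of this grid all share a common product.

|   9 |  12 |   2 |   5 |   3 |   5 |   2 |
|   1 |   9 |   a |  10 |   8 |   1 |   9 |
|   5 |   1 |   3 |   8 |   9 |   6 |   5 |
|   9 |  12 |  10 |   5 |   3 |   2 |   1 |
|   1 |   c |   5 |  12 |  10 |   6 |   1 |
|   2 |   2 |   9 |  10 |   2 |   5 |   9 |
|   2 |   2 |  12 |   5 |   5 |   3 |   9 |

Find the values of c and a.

c = 9, a = 5

Rows 4 and 7 each multiply to 32400, so every row has product 32400.
Row 5: 1×5×12×10×6×1 = 3600, so the missing entry is 32400 ÷ 3600 = 9.
Row 2: 1×9×10×8×1×9 = 6480, so the missing entry is 32400 ÷ 6480 = 5.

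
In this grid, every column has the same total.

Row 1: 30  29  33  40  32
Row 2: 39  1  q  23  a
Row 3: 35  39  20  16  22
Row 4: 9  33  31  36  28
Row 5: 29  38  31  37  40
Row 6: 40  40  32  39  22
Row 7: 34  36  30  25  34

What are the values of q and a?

The complete columns each total 216.
Column 3 is missing 216 − 177 = 39 (since 33 + 20 + 31 + 31 + 32 + 30 = 177).
Column 5 is missing 216 − 178 = 38 (since 32 + 22 + 28 + 40 + 22 + 34 = 178).

q = 39, a = 38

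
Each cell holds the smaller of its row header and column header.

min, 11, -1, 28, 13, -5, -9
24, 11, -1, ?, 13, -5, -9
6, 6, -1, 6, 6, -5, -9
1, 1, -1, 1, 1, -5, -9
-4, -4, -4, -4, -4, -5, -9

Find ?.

min(24, 28) = 24.

24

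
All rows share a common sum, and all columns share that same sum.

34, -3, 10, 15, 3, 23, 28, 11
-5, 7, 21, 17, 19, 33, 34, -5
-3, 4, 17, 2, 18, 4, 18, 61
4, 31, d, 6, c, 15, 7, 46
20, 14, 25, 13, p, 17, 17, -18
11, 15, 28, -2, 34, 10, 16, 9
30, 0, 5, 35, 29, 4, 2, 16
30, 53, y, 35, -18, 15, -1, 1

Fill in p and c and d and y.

p = 33, c = 3, d = 9, y = 6

Rows 1 and 2 both sum to 121, so that's the common total.
Row 5 has 20 + 14 + 25 + 13 + 17 + 17 − 18 = 88; the blank must be 121 − 88 = 33.
Column 5 has 3 + 19 + 18 + 33 + 34 + 29 − 18 = 118; the blank must be 121 − 118 = 3.
Row 4 has 4 + 31 + 6 + 3 + 15 + 7 + 46 = 112; the blank must be 121 − 112 = 9.
Row 8 has 30 + 53 + 35 − 18 + 15 − 1 + 1 = 115; the blank must be 121 − 115 = 6.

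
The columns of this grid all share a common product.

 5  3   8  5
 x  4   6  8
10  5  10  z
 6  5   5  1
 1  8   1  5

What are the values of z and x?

Columns 2 and 3 each multiply to 2400, so every column has product 2400.
Column 4: 5×8×1×5 = 200, so the missing entry is 2400 ÷ 200 = 12.
Column 1: 5×10×6×1 = 300, so the missing entry is 2400 ÷ 300 = 8.

z = 12, x = 8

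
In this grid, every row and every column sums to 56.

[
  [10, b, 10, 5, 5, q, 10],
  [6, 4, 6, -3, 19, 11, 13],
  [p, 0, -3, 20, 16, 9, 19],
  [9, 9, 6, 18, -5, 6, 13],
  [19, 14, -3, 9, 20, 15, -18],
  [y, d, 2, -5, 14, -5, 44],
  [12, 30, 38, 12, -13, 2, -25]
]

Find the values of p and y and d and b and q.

p = -5, y = 5, d = 1, b = -2, q = 18

Row 3: 0 − 3 + 20 + 16 + 9 + 19 = 61, so its missing entry is 56 − 61 = -5.
Column 1: 10 + 6 − 5 + 9 + 19 + 12 = 51, so its missing entry is 56 − 51 = 5.
Row 6: 5 + 2 − 5 + 14 − 5 + 44 = 55, so its missing entry is 56 − 55 = 1.
Column 2: 4 + 0 + 9 + 14 + 1 + 30 = 58, so its missing entry is 56 − 58 = -2.
Row 1: 10 − 2 + 10 + 5 + 5 + 10 = 38, so its missing entry is 56 − 38 = 18.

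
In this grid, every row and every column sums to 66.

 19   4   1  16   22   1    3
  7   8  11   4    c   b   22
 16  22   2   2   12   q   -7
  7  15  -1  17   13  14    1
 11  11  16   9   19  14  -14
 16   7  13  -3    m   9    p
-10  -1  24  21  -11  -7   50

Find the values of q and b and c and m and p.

q = 19, b = 16, c = -2, m = 13, p = 11

The known cells in column 7 total 55, leaving 66 − 55 = 11 for the blank.
The known cells in row 6 total 53, leaving 66 − 53 = 13 for the blank.
The known cells in column 5 total 68, leaving 66 − 68 = -2 for the blank.
The known cells in row 2 total 50, leaving 66 − 50 = 16 for the blank.
The known cells in row 3 total 47, leaving 66 − 47 = 19 for the blank.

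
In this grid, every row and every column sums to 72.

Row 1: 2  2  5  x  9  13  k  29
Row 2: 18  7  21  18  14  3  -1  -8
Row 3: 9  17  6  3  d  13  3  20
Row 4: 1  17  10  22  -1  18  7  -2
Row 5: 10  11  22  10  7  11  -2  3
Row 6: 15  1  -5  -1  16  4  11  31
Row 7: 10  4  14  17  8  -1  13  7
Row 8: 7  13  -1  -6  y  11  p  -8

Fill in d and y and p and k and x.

The known cells in row 3 total 71, leaving 72 − 71 = 1 for the blank.
The known cells in column 5 total 54, leaving 72 − 54 = 18 for the blank.
The known cells in column 4 total 63, leaving 72 − 63 = 9 for the blank.
The known cells in row 1 total 69, leaving 72 − 69 = 3 for the blank.
The known cells in row 8 total 34, leaving 72 − 34 = 38 for the blank.

d = 1, y = 18, p = 38, k = 3, x = 9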